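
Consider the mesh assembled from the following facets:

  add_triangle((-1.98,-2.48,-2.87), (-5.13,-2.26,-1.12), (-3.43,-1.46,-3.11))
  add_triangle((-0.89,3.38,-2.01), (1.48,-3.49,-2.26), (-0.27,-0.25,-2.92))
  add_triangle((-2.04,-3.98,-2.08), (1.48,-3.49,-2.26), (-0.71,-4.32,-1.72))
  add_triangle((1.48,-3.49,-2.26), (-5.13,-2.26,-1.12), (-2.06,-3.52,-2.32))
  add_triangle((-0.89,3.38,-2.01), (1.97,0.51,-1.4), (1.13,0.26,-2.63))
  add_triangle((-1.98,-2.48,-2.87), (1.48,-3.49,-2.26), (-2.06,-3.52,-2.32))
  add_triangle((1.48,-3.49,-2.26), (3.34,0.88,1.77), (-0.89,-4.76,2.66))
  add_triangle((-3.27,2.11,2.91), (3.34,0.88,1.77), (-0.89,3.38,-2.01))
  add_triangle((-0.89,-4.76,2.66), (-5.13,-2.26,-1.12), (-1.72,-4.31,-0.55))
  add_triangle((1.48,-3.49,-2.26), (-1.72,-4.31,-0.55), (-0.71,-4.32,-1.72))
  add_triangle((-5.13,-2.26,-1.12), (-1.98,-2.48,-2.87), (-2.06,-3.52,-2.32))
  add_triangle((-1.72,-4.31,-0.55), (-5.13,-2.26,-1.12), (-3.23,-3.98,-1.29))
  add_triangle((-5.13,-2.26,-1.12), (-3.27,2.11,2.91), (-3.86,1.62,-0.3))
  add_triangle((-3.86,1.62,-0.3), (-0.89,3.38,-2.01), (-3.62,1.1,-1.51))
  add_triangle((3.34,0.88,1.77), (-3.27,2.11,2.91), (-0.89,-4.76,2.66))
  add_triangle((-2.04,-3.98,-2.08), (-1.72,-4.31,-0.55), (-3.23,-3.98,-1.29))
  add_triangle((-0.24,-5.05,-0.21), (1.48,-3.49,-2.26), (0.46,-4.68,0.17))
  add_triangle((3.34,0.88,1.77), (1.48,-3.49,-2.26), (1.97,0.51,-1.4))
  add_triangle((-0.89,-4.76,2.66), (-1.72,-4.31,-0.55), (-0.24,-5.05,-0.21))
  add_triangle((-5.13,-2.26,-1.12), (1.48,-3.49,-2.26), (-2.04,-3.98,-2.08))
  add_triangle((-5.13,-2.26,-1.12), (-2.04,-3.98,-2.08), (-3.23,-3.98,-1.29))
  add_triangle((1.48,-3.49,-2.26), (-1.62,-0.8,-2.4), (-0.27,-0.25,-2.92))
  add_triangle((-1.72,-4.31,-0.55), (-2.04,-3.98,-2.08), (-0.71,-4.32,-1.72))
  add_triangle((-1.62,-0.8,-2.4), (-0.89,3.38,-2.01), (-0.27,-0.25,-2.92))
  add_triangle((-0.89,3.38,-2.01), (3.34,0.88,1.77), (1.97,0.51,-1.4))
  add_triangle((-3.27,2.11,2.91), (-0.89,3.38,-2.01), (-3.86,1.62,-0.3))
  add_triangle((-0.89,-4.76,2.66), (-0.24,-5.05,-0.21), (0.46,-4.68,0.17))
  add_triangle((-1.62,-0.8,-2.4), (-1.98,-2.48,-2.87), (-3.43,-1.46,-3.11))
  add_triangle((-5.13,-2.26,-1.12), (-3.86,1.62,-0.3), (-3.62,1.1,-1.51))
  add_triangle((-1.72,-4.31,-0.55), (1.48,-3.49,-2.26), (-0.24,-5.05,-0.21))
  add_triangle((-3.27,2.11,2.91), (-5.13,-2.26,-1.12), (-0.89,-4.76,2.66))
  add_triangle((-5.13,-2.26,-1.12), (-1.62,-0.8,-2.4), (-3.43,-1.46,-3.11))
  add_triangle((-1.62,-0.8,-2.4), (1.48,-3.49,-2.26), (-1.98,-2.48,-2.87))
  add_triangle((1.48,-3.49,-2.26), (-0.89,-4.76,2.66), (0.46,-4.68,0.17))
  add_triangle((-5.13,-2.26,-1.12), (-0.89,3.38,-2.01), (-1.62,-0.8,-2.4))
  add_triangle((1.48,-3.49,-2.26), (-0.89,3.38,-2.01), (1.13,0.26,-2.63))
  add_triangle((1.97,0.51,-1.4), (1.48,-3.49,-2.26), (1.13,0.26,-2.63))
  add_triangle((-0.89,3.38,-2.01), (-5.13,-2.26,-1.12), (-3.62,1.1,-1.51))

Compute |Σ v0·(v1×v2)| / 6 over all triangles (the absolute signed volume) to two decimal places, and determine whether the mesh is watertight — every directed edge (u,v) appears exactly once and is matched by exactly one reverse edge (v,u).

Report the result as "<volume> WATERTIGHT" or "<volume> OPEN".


161.77 WATERTIGHT

Per-triangle v0·(v1×v2)/6:
  t1: +3.3521
  t2: +1.7900
  t3: +1.6010
  t4: +0.8535
  t5: +2.1939
  t6: +2.5406
  t7: +14.4331
  t8: +11.8865
  t9: +9.3207
  t10: +1.0900
  t11: +2.8742
  t12: +1.3947
  t13: +8.6408
  t14: +2.8999
  t15: +16.8767
  t16: +1.6002
  t17: +1.7198
  t18: +5.2633
  t19: +3.8518
  t20: +1.0164
  t21: +2.0330
  t22: +2.7316
  t23: +1.5243
  t24: +2.6206
  t25: +4.9252
  t26: +7.0410
  t27: +1.8452
  t28: +0.8036
  t29: +3.2936
  t30: +3.2106
  t31: +22.1987
  t32: -0.2636
  t33: +1.8781
  t34: -0.3223
  t35: +6.7336
  t36: +2.1446
  t37: +2.3104
  t38: +1.8624
Σ = +161.7701 → |volume| = 161.77

Directed edges: 114 total, each appears once with its reverse present → watertight.


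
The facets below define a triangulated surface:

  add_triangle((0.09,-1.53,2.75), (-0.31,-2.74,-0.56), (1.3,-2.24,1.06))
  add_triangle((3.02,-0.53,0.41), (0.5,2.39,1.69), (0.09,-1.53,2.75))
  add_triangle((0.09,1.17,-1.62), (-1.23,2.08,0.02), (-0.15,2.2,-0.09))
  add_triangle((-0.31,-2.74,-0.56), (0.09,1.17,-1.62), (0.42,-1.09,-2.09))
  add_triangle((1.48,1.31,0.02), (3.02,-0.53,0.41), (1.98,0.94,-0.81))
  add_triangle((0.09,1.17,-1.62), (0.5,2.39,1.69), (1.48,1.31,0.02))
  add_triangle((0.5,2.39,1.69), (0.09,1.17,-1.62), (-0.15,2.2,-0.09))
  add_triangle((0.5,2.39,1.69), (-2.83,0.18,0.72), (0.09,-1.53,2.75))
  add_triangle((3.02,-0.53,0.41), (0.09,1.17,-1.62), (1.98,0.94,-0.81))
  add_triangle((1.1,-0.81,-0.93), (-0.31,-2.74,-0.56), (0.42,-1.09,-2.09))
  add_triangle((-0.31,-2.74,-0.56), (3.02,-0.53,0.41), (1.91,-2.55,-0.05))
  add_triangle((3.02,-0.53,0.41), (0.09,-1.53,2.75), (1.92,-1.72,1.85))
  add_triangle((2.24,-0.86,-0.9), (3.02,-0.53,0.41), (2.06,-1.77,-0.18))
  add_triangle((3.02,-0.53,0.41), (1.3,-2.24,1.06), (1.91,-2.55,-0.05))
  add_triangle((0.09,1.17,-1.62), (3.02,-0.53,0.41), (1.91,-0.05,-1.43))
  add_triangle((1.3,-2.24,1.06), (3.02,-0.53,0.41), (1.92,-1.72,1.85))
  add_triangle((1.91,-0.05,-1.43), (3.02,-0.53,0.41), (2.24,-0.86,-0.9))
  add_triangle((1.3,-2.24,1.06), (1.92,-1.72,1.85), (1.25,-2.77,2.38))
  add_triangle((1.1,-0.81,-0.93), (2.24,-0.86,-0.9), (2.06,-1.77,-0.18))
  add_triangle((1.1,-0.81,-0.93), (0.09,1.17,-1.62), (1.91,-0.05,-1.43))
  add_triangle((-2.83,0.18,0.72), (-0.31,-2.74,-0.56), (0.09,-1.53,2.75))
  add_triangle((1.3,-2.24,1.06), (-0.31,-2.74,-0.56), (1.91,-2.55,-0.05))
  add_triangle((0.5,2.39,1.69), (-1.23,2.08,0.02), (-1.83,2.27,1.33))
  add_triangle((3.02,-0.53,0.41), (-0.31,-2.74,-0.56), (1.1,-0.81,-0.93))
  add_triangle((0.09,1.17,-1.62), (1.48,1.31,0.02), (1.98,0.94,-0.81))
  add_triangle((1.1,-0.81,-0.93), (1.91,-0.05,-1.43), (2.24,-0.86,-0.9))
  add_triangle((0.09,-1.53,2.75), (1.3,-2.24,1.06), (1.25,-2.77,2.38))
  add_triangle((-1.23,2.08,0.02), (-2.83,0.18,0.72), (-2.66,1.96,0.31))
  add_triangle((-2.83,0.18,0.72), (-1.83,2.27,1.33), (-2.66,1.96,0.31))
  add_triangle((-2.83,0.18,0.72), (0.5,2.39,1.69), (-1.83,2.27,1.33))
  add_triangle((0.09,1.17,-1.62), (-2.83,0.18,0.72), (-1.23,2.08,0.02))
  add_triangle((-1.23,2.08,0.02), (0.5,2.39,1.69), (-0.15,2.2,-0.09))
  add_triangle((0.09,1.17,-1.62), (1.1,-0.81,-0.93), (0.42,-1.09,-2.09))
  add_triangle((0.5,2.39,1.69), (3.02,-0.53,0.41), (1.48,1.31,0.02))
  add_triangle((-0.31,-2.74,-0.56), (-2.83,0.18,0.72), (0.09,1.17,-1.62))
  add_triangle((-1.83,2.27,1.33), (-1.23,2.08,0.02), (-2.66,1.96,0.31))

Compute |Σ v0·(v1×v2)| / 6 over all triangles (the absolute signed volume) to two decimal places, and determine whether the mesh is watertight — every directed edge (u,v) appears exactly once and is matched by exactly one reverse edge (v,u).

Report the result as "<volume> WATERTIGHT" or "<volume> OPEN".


Per-triangle v0·(v1×v2)/6:
  t1: +1.9903
  t2: +4.6507
  t3: +0.6207
  t4: +0.4974
  t5: +0.7351
  t6: +1.2315
  t7: +0.4934
  t8: +4.4739
  t9: +0.4138
  t10: +0.8264
  t11: +0.1423
  t12: +0.6945
  t13: +0.7456
  t14: +1.2981
  t15: +0.7740
  t16: +0.9944
  t17: +0.5698
  t18: +0.5063
  t19: +0.2721
  t20: +0.4258
  t21: +4.0687
  t22: +1.1896
  t23: +1.1495
  t24: +1.3573
  t25: +0.5500
  t26: +0.2204
  t27: +0.0480
  t28: -0.0988
  t29: +1.1027
  t30: +0.8585
  t31: +1.3455
  t32: +0.7389
  t33: +0.6142
  t34: +1.5073
  t35: +2.4332
  t36: +0.6315
Σ = +40.0727 → |volume| = 40.07

Directed edges: 108 total; 6 unmatched, e.g. (0.09,-1.53,2.75)→(1.92,-1.72,1.85) → open.

40.07 OPEN


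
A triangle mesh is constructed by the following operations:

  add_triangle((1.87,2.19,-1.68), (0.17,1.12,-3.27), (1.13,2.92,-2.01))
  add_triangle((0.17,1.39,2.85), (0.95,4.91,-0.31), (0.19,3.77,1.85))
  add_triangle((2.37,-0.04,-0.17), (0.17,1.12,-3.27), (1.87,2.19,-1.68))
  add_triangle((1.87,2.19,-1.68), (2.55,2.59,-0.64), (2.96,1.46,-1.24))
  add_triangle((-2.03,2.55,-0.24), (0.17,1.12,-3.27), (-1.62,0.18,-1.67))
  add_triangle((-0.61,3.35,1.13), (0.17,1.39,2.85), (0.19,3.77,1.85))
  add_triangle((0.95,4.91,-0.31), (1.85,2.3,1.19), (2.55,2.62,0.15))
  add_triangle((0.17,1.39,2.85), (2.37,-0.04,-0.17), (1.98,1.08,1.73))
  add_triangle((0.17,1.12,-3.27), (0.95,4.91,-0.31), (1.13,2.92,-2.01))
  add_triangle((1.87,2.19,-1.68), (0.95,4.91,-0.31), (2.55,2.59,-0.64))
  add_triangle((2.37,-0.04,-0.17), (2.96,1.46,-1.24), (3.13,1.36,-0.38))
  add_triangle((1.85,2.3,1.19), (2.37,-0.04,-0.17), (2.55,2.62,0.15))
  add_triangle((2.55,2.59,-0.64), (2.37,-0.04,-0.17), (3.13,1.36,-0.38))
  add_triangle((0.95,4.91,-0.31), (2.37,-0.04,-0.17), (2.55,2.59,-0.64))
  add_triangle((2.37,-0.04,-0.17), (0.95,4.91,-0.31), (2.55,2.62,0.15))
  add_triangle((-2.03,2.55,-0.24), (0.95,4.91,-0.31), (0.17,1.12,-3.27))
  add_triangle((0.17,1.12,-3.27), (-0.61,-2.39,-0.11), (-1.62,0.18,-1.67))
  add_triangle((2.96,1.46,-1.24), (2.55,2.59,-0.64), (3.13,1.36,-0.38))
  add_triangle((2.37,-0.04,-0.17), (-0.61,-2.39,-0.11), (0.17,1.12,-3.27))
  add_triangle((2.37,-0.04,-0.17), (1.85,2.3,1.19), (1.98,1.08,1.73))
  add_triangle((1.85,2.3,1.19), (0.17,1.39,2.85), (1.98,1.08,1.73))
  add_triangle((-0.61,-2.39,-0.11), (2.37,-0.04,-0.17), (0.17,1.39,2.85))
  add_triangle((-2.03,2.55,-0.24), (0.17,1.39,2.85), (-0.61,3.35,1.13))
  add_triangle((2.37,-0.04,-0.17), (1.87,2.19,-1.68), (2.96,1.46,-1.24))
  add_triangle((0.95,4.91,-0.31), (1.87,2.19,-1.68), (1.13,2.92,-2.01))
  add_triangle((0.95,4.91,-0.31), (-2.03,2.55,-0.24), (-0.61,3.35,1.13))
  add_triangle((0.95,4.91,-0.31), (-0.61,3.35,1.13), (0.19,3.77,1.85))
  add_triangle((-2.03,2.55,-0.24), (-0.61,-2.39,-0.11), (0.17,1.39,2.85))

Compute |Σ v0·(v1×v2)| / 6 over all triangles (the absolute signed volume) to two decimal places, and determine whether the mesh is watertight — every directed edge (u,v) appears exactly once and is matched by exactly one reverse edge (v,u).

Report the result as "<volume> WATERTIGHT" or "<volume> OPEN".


Per-triangle v0·(v1×v2)/6:
  t1: +1.2657
  t2: +1.1278
  t3: +2.1731
  t4: +0.8571
  t5: +2.7319
  t6: +1.0286
  t7: +1.8697
  t8: +0.2288
  t9: +1.5491
  t10: +2.0210
  t11: +0.4808
  t12: +1.0848
  t13: -0.0934
  t14: +0.6379
  t15: +0.9022
  t16: +6.6034
  t17: +2.1267
  t18: +0.6509
  t19: +3.1570
  t20: +1.1421
  t21: +1.3334
  t22: +2.6291
  t23: +1.8216
  t24: +0.0202
  t25: +1.4478
  t26: +2.8515
  t27: +1.5576
  t28: +3.0014
Σ = +46.2079 → |volume| = 46.21

Directed edges: 84 total; 6 unmatched, e.g. (0.17,1.39,2.85)→(0.95,4.91,-0.31) → open.

46.21 OPEN


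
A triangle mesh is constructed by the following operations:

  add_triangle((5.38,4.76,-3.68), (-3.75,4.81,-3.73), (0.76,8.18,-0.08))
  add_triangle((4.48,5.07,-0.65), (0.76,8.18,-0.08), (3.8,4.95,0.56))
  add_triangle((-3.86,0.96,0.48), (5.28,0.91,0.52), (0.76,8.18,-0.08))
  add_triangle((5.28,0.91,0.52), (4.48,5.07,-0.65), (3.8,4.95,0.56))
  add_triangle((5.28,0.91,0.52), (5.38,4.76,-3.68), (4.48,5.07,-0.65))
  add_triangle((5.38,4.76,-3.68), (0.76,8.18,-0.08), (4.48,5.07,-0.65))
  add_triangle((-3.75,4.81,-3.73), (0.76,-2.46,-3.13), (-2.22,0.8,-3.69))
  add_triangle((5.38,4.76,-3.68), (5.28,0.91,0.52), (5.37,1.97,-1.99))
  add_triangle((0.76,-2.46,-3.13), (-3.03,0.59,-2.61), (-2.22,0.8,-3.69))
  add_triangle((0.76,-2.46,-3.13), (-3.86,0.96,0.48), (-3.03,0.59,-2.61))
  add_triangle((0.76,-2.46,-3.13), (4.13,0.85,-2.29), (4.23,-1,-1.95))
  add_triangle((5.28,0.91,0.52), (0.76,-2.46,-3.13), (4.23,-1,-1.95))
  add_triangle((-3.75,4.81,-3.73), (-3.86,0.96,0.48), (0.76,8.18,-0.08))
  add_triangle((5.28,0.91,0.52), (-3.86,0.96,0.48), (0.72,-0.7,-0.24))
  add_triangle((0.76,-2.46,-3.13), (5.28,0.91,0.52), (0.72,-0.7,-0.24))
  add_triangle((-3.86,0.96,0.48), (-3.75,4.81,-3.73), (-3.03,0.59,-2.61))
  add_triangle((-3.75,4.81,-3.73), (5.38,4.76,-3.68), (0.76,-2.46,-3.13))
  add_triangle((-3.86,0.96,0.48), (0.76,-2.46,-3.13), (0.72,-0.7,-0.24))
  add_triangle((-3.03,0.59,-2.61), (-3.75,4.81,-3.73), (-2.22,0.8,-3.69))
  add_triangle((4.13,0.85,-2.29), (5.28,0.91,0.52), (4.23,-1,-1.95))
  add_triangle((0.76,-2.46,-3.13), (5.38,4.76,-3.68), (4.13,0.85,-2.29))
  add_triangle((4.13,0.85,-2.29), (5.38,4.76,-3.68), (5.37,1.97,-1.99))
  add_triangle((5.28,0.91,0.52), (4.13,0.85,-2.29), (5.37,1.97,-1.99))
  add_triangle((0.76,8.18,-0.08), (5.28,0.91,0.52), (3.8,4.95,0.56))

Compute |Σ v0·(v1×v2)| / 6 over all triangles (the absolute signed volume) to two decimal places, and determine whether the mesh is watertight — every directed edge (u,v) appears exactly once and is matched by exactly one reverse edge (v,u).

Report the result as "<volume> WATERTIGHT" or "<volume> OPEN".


Per-triangle v0·(v1×v2)/6:
  t1: +45.5827
  t2: +6.0594
  t3: +6.3140
  t4: +4.8270
  t5: +12.2417
  t6: +15.8169
  t7: +3.5974
  t8: +4.6262
  t9: +2.7784
  t10: +4.0443
  t11: +4.1997
  t12: +0.5196
  t13: +22.6295
  t14: +0.1791
  t15: +1.6153
  t16: +7.8919
  t17: +36.7038
  t18: +0.7975
  t19: +3.5698
  t20: +4.3910
  t21: +8.0653
  t22: +2.8978
  t23: +2.1724
  t24: -1.9010
Σ = +199.6197 → |volume| = 199.62

Directed edges: 72 total, each appears once with its reverse present → watertight.

199.62 WATERTIGHT


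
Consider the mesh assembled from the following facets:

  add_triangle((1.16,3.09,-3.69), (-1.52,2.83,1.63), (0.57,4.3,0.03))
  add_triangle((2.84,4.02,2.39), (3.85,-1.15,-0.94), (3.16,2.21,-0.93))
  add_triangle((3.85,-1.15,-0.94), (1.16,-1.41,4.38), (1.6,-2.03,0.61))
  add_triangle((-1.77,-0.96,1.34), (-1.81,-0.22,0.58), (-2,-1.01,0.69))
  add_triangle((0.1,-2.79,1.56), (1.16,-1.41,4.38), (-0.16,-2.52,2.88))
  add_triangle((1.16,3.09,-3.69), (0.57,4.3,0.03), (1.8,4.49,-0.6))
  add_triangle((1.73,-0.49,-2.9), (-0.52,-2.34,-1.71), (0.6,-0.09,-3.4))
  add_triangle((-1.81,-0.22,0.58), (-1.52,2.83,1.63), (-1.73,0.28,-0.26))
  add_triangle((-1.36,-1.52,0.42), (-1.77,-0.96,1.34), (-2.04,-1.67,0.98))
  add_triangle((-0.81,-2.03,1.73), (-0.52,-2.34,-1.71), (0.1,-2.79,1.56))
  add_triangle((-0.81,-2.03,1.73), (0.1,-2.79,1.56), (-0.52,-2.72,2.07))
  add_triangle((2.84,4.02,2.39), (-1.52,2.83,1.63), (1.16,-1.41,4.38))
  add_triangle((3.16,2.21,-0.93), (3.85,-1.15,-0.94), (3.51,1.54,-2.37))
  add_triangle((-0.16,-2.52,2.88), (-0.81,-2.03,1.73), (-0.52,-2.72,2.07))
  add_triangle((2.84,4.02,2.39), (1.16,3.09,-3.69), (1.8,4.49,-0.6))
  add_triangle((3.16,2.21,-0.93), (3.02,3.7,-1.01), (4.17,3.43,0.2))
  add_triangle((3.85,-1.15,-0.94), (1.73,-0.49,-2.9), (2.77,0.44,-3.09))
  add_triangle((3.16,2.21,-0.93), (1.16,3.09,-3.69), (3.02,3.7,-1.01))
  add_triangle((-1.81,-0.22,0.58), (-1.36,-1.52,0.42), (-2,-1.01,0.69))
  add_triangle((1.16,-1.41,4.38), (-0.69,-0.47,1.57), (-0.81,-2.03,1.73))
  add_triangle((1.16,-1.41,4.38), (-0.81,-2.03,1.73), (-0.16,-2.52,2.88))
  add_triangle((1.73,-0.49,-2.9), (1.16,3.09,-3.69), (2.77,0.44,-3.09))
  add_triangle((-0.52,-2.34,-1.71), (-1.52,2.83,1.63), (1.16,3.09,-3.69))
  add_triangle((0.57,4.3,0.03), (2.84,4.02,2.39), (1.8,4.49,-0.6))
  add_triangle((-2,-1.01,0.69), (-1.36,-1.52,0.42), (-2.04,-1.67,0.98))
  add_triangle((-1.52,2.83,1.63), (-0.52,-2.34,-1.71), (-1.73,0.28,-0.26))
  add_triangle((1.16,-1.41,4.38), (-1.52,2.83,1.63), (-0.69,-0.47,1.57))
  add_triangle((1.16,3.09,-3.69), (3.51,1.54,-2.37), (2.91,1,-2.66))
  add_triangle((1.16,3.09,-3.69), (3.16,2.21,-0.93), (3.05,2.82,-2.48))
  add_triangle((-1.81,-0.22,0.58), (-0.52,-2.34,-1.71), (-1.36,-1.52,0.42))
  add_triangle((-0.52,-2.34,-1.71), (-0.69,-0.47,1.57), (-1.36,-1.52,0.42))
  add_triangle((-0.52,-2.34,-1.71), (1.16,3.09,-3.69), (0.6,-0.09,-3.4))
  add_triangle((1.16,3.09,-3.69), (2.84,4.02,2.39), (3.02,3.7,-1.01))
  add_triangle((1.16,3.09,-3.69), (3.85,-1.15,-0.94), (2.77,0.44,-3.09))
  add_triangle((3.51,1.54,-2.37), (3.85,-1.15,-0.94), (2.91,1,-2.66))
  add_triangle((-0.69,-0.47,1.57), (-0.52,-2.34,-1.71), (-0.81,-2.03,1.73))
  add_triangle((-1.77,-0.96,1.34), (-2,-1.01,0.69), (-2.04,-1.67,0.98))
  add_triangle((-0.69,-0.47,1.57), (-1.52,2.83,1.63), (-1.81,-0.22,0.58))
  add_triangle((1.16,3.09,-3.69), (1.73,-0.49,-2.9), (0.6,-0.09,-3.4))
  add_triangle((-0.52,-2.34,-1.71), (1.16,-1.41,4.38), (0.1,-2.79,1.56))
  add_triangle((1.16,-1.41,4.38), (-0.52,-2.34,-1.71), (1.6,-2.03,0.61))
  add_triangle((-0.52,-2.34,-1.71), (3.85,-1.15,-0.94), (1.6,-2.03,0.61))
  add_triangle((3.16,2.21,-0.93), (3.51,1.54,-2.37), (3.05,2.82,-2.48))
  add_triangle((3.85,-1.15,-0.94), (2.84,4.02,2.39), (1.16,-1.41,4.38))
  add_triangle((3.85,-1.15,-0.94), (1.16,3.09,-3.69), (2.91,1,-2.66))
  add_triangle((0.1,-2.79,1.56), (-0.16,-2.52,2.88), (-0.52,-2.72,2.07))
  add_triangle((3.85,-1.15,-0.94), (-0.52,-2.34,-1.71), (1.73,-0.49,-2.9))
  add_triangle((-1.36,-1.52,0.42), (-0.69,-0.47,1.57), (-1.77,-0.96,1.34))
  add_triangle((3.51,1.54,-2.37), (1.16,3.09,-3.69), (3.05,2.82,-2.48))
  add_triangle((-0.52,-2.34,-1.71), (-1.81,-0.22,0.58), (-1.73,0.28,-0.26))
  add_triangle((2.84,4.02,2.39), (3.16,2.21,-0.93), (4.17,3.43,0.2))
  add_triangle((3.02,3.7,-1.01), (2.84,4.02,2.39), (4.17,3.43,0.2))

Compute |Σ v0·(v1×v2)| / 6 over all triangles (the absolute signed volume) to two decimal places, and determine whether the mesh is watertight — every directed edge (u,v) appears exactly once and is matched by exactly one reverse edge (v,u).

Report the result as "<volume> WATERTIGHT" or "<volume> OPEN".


Per-triangle v0·(v1×v2)/6:
  t1: +4.1750
  t2: +6.7351
  t3: +3.9613
  t4: +0.1678
  t5: +1.1769
  t6: +2.8652
  t7: +1.7766
  t8: +0.9097
  t9: +0.0289
  t10: +1.4061
  t11: +0.0546
  t12: +12.2285
  t13: +2.7988
  t14: +0.2110
  t15: +2.8400
  t16: +1.2264
  t17: +1.9735
  t18: +2.6550
  t19: +0.0237
  t20: +1.2219
  t21: +0.4824
  t22: +2.1474
  t23: +5.0658
  t24: +3.0833
  t25: +0.0872
  t26: -0.0832
  t27: +2.6576
  t28: +1.5202
  t29: +0.6876
  t30: +0.7561
  t31: +0.4133
  t32: +0.8227
  t33: +3.7037
  t34: +2.5518
  t35: +1.4232
  t36: +0.4660
  t37: +0.1495
  t38: +1.3599
  t39: +2.3197
  t40: +0.5487
  t41: +3.1250
  t42: +3.4317
  t43: +1.2461
  t44: +16.6713
  t45: -0.2127
  t46: +0.3584
  t47: +3.9986
  t48: +0.2590
  t49: +1.8847
  t50: +0.8369
  t51: -0.6561
  t52: +3.2562
Σ = +112.7978 → |volume| = 112.80

Directed edges: 156 total; 6 unmatched, e.g. (-1.52,2.83,1.63)→(0.57,4.3,0.03) → open.

112.80 OPEN


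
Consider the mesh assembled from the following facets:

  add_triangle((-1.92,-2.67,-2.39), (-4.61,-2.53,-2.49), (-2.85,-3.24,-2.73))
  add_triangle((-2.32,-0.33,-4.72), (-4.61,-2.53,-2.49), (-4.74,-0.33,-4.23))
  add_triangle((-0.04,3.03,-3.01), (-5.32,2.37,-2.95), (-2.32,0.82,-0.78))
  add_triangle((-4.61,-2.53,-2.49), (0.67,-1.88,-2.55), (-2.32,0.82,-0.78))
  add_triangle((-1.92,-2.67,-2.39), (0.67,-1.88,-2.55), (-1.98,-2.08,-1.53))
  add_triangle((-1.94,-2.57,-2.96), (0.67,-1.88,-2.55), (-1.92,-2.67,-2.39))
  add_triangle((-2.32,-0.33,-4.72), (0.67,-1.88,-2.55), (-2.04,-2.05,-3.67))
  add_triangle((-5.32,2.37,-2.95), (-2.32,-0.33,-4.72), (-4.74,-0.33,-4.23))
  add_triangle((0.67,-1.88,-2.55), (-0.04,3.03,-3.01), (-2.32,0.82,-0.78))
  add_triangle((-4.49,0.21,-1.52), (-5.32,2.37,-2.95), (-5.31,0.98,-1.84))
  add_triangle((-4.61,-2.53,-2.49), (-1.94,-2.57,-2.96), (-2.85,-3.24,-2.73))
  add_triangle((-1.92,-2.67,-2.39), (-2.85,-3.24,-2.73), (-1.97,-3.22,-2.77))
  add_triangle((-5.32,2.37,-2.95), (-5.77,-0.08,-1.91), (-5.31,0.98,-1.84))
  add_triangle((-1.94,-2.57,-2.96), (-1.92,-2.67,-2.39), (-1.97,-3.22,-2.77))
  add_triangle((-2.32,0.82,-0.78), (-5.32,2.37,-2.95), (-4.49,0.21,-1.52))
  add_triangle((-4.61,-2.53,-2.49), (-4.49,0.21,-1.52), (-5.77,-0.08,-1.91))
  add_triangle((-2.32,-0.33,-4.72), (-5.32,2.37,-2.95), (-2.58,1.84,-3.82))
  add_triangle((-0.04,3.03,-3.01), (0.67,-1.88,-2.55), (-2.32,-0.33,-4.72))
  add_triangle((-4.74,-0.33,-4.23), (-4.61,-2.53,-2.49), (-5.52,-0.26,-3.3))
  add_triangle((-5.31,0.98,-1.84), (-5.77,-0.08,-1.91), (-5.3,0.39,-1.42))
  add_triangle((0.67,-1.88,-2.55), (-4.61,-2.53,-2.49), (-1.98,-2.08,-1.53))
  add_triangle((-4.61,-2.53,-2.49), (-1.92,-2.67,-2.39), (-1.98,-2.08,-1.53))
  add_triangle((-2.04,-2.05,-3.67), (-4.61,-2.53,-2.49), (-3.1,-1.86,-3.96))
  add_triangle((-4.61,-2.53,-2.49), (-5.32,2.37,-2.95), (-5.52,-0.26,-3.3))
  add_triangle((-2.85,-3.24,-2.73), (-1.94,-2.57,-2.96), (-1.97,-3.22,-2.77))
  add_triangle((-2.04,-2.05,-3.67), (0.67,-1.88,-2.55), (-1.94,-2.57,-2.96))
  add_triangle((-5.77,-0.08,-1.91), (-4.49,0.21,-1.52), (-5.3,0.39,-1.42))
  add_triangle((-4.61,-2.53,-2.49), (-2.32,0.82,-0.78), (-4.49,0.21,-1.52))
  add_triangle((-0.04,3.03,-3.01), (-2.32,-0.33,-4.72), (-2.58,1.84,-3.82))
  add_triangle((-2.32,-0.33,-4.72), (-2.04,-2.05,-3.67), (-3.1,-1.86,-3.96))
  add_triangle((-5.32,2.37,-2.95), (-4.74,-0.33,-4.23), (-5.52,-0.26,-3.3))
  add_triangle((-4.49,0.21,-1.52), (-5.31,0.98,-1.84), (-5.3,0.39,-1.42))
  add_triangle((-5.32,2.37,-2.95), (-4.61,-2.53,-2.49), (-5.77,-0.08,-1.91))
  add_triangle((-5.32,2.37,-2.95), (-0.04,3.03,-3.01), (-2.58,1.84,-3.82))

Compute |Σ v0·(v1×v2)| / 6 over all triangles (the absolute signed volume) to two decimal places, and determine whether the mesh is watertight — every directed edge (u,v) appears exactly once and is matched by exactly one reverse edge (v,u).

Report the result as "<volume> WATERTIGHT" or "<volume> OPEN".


43.29 OPEN

Per-triangle v0·(v1×v2)/6:
  t1: -0.2635
  t2: +4.8401
  t3: +0.7870
  t4: -3.8661
  t5: +0.1117
  t6: +0.6289
  t7: +3.0296
  t8: +5.4969
  t9: -5.1402
  t10: -0.5618
  t11: +1.0851
  t12: -0.0522
  t13: +1.0114
  t14: -0.0968
  t15: +0.6203
  t16: -0.3323
  t17: +4.9913
  t18: +6.8300
  t19: +2.9972
  t20: +0.3755
  t21: -1.4271
  t22: +0.4607
  t23: +1.3208
  t24: +1.1316
  t25: +0.3602
  t26: +1.2524
  t27: -0.1026
  t28: -0.4838
  t29: +4.1765
  t30: +1.3334
  t31: +3.3438
  t32: -0.2094
  t33: +5.0851
  t34: +4.5519
Σ = +43.2856 → |volume| = 43.29

Directed edges: 102 total; 6 unmatched, e.g. (-2.32,-0.33,-4.72)→(-4.61,-2.53,-2.49) → open.


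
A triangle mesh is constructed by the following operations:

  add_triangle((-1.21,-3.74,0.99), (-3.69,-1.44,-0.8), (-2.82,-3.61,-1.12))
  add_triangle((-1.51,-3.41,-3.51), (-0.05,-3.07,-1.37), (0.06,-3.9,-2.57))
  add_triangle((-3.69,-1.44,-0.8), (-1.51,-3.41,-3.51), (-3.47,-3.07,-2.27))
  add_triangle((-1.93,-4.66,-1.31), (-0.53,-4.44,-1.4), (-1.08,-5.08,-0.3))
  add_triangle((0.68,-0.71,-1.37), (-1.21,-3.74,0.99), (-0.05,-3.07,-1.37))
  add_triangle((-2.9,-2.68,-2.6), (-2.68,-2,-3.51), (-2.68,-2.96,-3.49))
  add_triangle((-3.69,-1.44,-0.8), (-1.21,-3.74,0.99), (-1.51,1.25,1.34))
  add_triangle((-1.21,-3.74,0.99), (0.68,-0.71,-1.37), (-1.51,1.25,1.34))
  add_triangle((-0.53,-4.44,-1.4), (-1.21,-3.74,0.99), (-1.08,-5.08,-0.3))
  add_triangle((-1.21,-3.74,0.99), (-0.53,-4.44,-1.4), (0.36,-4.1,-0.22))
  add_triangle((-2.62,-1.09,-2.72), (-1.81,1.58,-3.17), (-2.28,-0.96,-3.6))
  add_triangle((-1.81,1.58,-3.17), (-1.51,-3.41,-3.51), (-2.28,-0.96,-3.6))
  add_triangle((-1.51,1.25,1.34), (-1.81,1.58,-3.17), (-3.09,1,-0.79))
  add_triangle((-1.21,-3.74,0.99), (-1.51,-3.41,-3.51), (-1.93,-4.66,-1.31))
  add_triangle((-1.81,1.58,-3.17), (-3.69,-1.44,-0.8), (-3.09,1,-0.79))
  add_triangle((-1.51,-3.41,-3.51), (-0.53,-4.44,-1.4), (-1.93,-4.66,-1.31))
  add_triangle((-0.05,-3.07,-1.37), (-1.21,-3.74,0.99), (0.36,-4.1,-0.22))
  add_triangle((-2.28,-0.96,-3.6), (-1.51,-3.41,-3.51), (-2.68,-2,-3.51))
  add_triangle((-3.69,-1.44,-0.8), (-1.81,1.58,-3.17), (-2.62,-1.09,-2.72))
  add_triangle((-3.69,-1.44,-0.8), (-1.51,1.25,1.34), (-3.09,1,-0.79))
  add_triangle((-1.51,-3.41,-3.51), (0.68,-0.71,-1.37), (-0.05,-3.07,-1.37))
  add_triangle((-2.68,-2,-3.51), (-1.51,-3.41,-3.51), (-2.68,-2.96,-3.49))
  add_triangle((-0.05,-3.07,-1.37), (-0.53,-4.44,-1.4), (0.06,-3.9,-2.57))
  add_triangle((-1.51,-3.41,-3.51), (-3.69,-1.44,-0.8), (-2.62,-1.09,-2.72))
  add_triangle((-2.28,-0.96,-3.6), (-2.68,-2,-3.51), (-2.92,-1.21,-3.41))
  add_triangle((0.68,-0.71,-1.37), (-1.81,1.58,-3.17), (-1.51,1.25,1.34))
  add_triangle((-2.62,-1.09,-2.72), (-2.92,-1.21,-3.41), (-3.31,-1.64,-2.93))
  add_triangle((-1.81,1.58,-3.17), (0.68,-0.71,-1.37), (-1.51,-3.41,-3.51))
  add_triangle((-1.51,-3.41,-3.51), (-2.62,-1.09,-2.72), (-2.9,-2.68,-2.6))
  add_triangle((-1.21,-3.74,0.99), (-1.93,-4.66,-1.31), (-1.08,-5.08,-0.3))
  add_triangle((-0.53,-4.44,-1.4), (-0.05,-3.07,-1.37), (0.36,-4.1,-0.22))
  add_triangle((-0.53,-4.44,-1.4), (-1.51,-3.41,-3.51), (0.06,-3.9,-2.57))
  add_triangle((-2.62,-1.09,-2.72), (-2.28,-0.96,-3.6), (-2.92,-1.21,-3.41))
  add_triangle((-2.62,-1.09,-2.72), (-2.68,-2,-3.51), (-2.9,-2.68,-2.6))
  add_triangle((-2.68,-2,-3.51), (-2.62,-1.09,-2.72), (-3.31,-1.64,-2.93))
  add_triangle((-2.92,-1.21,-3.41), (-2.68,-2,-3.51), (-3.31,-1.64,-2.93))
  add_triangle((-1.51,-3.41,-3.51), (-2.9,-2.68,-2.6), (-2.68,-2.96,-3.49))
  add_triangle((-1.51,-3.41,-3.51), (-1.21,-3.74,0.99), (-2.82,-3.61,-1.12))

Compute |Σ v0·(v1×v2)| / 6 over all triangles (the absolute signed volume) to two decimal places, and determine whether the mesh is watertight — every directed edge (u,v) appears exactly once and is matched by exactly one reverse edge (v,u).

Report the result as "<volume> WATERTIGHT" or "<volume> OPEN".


Per-triangle v0·(v1×v2)/6:
  t1: +2.9550
  t2: -0.7431
  t3: +0.7256
  t4: +1.2675
  t5: +0.3217
  t6: +0.5092
  t7: +4.7675
  t8: -0.9116
  t9: +0.0247
  t10: +1.9697
  t11: +1.2626
  t12: +1.3310
  t13: +1.9453
  t14: -0.5168
  t15: +3.5992
  t16: +2.6052
  t17: -1.5270
  t18: +1.1336
  t19: +3.1413
  t20: +2.3978
  t21: +1.4873
  t22: +0.6775
  t23: +0.1575
  t24: +3.6009
  t25: +0.4030
  t26: -0.1926
  t27: +0.0424
  t28: +3.6223
  t29: -1.7487
  t30: +1.3265
  t31: +0.5039
  t32: +2.0408
  t33: -0.0045
  t34: +0.6269
  t35: -0.2792
  t36: +0.4546
  t37: +0.5550
  t38: +4.0178
Σ = +43.5496 → |volume| = 43.55

Directed edges: 114 total; 4 unmatched, e.g. (-3.69,-1.44,-0.8)→(-2.82,-3.61,-1.12) → open.

43.55 OPEN


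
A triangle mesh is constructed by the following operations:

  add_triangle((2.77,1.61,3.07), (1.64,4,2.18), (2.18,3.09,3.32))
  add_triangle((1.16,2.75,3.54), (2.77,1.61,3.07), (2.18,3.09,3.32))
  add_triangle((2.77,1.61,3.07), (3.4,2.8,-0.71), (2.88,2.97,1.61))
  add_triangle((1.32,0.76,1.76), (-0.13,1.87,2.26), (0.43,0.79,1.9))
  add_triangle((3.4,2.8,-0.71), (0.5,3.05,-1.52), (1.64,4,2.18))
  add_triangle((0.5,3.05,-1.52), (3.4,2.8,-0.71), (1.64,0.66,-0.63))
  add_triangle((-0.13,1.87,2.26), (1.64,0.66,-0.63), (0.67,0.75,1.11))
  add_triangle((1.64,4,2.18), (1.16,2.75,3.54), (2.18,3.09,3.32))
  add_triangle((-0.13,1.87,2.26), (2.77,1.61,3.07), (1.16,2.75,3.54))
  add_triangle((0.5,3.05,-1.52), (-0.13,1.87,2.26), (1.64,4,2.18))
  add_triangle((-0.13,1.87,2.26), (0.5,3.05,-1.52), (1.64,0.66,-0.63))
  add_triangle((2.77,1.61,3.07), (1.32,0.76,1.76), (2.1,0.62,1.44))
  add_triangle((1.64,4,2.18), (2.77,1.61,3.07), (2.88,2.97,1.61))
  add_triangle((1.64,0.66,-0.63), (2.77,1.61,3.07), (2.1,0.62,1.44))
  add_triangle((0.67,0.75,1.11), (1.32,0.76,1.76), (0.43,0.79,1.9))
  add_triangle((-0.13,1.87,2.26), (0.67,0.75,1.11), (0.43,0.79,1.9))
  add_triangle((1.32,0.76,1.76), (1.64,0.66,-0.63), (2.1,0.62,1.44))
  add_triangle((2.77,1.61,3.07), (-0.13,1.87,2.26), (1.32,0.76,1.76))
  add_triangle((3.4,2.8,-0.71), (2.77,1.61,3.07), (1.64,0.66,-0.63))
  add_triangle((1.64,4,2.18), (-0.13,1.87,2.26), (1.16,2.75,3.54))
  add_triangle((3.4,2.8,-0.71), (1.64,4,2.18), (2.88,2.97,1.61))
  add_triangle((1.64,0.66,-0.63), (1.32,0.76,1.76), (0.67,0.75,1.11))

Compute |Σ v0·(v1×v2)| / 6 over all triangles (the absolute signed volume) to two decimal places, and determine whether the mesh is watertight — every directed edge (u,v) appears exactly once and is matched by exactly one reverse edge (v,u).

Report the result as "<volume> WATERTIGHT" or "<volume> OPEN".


Per-triangle v0·(v1×v2)/6:
  t1: +0.9664
  t2: +1.0310
  t3: +2.0779
  t4: +0.2773
  t5: +5.8964
  t6: +0.9838
  t7: -0.4283
  t8: +1.2071
  t9: +0.2790
  t10: +2.5232
  t11: -2.4186
  t12: +0.0853
  t13: +2.4420
  t14: +0.5585
  t15: -0.0805
  t16: -0.1820
  t17: -0.2800
  t18: +0.2748
  t19: +1.5371
  t20: +1.2471
  t21: +2.4649
  t22: -0.2122
Σ = +20.2504 → |volume| = 20.25

Directed edges: 66 total, each appears once with its reverse present → watertight.

20.25 WATERTIGHT


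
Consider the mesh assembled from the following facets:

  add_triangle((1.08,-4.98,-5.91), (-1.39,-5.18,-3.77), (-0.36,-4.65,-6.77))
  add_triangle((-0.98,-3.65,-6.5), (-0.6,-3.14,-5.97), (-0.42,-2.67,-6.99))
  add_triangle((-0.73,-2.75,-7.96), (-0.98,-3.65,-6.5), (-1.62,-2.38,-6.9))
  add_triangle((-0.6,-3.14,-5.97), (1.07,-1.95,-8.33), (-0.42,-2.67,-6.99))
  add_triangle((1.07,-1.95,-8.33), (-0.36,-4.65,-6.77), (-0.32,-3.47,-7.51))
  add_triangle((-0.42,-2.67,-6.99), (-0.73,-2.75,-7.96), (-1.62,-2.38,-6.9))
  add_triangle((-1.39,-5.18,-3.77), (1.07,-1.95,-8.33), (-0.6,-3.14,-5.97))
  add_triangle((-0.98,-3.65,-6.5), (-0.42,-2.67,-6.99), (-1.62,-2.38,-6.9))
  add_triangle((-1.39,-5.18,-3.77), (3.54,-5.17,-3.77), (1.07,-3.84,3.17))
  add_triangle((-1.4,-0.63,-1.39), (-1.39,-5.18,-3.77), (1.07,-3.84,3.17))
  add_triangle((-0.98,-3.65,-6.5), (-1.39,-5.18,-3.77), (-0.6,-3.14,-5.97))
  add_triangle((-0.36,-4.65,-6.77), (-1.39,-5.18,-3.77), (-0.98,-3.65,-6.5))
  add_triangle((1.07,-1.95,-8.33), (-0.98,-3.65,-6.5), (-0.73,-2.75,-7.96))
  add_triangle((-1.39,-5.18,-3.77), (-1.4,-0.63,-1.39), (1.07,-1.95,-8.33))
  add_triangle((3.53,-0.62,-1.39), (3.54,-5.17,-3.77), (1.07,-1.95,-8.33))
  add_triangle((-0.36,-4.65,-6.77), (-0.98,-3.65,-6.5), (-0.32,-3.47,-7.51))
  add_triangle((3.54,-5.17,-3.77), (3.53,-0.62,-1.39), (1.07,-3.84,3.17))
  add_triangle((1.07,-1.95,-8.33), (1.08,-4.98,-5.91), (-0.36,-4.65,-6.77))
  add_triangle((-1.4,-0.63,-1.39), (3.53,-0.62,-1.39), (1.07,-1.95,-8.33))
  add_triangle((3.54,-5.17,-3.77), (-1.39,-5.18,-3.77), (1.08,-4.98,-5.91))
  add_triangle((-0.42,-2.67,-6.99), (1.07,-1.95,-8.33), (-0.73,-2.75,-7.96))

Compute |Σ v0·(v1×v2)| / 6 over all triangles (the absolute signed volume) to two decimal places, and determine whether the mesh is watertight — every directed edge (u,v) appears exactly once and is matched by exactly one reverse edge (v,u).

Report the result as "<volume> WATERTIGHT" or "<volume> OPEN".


95.14 OPEN

Per-triangle v0·(v1×v2)/6:
  t1: +5.3112
  t2: -0.2622
  t3: +1.8413
  t4: -1.2265
  t5: +2.5444
  t6: -0.3330
  t7: -3.6210
  t8: -1.8146
  t9: +25.3867
  t10: +4.6497
  t11: -0.8067
  t12: +2.9475
  t13: +2.9444
  t14: +8.6255
  t15: +18.6995
  t16: +1.2813
  t17: +14.7153
  t18: +7.5050
  t19: -2.0630
  t20: +9.7074
  t21: -0.8928
Σ = +95.1394 → |volume| = 95.14

Directed edges: 63 total; 9 unmatched, e.g. (-0.32,-3.47,-7.51)→(1.07,-1.95,-8.33) → open.


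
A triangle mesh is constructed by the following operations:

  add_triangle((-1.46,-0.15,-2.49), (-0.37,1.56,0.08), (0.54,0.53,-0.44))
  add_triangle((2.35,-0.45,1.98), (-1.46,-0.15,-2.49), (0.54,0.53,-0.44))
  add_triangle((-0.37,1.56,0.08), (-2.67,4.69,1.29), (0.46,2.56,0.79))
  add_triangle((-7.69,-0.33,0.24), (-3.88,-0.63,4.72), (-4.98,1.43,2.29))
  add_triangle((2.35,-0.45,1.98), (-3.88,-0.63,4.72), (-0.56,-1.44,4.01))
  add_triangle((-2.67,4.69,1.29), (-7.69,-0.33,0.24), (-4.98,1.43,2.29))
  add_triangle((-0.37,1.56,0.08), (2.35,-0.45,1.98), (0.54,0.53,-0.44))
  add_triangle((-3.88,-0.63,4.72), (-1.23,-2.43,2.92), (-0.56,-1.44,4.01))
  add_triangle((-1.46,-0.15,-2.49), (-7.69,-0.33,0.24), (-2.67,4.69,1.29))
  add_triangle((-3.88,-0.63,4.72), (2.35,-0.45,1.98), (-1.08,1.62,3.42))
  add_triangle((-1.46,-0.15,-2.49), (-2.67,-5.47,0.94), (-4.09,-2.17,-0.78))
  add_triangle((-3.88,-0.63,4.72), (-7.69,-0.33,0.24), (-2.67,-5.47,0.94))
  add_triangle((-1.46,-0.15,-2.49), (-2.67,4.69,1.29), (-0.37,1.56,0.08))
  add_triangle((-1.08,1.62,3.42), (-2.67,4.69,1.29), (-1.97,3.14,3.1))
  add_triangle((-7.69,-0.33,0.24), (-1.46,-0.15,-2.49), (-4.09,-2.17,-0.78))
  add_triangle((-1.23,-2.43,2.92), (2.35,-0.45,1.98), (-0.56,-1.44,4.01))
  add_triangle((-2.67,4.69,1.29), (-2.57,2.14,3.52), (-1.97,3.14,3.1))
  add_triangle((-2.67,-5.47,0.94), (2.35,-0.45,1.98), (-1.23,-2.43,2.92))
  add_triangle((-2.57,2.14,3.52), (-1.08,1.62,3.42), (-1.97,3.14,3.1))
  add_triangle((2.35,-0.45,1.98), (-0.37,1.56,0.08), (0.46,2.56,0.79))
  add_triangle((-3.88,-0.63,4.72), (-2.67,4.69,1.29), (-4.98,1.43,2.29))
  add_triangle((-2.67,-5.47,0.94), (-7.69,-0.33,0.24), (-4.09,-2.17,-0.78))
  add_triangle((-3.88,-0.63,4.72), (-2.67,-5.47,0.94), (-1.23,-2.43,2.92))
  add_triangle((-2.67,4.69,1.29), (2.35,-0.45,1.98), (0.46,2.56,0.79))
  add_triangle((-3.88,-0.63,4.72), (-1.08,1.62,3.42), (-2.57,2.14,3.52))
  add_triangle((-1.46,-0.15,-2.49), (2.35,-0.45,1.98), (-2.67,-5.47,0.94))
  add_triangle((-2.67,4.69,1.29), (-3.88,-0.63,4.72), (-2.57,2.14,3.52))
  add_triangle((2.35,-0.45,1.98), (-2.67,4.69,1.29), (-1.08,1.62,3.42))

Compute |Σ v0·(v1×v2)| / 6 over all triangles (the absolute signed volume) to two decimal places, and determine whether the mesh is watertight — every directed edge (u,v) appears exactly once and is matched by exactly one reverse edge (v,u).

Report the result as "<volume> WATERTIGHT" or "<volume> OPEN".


152.87 WATERTIGHT

Per-triangle v0·(v1×v2)/6:
  t1: +0.6113
  t2: +0.4631
  t3: +0.5580
  t4: +10.9565
  t5: +2.4313
  t6: +10.6024
  t7: +0.6192
  t8: +3.5589
  t9: +15.4786
  t10: +6.7504
  t11: +5.4937
  t12: +31.0574
  t13: +1.4134
  t14: +0.1484
  t15: +6.3800
  t16: +2.2815
  t17: +1.9449
  t18: +5.9384
  t19: +1.1226
  t20: -0.1716
  t21: +9.6502
  t22: +8.4198
  t23: +7.9657
  t24: +3.0125
  t25: +3.0261
  t26: +3.4881
  t27: +4.5422
  t28: +5.1275
Σ = +152.8702 → |volume| = 152.87

Directed edges: 84 total, each appears once with its reverse present → watertight.


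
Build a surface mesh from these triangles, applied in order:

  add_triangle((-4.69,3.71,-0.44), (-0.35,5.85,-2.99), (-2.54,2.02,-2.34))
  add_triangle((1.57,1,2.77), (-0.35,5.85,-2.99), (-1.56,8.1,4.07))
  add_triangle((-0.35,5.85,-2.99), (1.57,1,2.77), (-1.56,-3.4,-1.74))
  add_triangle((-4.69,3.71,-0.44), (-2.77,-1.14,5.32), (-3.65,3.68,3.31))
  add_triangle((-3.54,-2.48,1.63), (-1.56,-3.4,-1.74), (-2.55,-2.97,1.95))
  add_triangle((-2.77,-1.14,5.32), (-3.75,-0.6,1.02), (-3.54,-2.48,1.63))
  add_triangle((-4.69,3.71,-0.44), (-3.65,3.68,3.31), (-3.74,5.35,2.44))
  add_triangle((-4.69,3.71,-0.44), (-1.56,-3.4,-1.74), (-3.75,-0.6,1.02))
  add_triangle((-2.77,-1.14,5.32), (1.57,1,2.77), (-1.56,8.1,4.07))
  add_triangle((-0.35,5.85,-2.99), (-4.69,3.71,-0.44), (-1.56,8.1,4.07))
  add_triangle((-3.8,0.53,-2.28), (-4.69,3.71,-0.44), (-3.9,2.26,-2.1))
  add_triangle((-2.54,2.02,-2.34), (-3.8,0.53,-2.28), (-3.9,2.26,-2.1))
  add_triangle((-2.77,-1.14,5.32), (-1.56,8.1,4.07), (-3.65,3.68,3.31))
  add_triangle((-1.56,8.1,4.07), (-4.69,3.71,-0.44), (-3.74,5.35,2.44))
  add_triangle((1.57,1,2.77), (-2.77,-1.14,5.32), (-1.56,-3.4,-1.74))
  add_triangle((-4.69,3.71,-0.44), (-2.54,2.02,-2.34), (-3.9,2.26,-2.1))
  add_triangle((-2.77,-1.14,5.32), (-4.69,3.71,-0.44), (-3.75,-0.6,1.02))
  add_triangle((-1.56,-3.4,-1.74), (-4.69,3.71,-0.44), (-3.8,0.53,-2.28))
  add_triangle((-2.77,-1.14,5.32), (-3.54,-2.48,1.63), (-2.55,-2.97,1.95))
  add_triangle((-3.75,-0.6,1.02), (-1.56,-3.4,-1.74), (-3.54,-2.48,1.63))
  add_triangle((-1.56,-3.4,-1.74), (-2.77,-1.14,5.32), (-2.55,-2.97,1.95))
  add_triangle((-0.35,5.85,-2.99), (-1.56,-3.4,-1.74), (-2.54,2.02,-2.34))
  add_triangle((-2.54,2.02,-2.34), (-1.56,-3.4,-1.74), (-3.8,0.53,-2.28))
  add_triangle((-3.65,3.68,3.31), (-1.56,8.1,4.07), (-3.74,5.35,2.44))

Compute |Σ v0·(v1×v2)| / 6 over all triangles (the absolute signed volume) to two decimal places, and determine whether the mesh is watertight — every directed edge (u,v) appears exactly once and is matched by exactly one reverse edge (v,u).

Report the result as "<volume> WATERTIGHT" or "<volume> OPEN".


191.67 WATERTIGHT

Per-triangle v0·(v1×v2)/6:
  t1: +9.1309
  t2: +16.4866
  t3: -0.1148
  t4: +12.9679
  t5: +2.7727
  t6: +5.1711
  t7: +5.0984
  t8: +9.4118
  t9: +23.1735
  t10: +34.2386
  t11: +2.1157
  t12: +1.1400
  t13: +17.5025
  t14: +7.0965
  t15: +6.5925
  t16: +1.3700
  t17: +11.9832
  t18: +3.8831
  t19: +3.1908
  t20: +3.9021
  t21: -0.4463
  t22: +5.9548
  t23: +2.7178
  t24: +6.3296
Σ = +191.6689 → |volume| = 191.67

Directed edges: 72 total, each appears once with its reverse present → watertight.


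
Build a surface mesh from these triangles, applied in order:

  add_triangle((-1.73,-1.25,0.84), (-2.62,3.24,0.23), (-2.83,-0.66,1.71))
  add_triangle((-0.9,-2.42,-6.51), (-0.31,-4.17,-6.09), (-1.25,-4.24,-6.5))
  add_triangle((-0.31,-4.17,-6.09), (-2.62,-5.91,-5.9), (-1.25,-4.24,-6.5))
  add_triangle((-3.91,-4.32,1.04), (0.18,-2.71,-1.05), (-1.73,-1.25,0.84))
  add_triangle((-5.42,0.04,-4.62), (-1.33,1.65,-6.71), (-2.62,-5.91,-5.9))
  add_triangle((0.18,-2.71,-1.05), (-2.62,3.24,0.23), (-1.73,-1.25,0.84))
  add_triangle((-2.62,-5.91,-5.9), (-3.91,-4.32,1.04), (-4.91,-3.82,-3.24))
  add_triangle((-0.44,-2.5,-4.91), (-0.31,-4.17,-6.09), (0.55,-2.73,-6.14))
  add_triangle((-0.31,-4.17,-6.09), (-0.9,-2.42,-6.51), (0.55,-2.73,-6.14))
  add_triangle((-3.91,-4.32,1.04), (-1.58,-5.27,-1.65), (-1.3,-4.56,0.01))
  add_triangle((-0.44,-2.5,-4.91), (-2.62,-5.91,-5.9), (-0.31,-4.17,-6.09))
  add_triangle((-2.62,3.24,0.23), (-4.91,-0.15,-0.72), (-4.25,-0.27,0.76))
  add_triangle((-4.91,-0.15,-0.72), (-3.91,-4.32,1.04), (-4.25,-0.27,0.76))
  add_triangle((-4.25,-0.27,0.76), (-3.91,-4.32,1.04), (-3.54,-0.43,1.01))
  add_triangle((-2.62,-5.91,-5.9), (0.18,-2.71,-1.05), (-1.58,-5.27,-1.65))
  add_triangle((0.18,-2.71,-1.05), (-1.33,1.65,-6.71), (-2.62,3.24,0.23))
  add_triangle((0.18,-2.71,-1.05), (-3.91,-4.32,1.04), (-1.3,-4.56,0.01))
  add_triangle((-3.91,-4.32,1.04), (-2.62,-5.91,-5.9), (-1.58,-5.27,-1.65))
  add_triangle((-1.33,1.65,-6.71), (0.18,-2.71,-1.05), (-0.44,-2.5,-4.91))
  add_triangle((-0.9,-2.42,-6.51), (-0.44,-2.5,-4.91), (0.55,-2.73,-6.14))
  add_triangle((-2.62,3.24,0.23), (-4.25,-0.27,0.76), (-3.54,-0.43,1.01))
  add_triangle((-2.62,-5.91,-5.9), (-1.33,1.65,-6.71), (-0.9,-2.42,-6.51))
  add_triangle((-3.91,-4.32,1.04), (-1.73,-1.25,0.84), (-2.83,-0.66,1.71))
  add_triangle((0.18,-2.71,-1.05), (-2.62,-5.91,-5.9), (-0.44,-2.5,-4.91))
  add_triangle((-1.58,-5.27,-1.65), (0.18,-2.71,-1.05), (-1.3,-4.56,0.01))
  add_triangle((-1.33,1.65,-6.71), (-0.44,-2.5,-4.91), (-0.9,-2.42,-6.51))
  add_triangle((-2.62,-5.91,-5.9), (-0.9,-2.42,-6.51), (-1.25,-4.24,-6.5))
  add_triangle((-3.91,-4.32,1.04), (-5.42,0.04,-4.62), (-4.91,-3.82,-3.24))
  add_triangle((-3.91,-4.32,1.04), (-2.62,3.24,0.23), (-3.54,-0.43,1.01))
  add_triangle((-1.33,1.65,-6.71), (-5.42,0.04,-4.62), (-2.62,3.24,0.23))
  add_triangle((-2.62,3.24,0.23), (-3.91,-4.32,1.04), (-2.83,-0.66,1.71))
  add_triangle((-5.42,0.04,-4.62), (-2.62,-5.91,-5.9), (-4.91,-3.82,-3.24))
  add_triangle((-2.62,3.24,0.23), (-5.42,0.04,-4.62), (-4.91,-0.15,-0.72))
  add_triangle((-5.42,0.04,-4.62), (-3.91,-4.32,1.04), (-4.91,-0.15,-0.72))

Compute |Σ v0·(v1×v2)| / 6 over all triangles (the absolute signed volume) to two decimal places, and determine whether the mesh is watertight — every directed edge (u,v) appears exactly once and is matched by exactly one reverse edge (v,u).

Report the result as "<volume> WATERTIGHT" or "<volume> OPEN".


Per-triangle v0·(v1×v2)/6:
  t1: -0.9132
  t2: +1.7793
  t3: +2.2408
  t4: +0.2881
  t5: +35.3004
  t6: -2.2781
  t7: +15.8319
  t8: -1.0391
  t9: +2.6347
  t10: +3.4430
  t11: -2.3904
  t12: +3.8285
  t13: +4.5697
  t14: +1.0377
  t15: +3.6803
  t16: -7.4174
  t17: -1.4034
  t18: +11.0830
  t19: -0.1608
  t20: -0.9082
  t21: +0.8749
  t22: +9.7359
  t23: +0.1980
  t24: +4.3747
  t25: +1.2652
  t26: +0.7792
  t27: +2.1533
  t28: +11.5193
  t29: -1.3327
  t30: +19.8730
  t31: +4.5775
  t32: +17.8359
  t33: +10.4961
  t34: +12.8776
Σ = +164.4347 → |volume| = 164.43

Directed edges: 102 total, each appears once with its reverse present → watertight.

164.43 WATERTIGHT


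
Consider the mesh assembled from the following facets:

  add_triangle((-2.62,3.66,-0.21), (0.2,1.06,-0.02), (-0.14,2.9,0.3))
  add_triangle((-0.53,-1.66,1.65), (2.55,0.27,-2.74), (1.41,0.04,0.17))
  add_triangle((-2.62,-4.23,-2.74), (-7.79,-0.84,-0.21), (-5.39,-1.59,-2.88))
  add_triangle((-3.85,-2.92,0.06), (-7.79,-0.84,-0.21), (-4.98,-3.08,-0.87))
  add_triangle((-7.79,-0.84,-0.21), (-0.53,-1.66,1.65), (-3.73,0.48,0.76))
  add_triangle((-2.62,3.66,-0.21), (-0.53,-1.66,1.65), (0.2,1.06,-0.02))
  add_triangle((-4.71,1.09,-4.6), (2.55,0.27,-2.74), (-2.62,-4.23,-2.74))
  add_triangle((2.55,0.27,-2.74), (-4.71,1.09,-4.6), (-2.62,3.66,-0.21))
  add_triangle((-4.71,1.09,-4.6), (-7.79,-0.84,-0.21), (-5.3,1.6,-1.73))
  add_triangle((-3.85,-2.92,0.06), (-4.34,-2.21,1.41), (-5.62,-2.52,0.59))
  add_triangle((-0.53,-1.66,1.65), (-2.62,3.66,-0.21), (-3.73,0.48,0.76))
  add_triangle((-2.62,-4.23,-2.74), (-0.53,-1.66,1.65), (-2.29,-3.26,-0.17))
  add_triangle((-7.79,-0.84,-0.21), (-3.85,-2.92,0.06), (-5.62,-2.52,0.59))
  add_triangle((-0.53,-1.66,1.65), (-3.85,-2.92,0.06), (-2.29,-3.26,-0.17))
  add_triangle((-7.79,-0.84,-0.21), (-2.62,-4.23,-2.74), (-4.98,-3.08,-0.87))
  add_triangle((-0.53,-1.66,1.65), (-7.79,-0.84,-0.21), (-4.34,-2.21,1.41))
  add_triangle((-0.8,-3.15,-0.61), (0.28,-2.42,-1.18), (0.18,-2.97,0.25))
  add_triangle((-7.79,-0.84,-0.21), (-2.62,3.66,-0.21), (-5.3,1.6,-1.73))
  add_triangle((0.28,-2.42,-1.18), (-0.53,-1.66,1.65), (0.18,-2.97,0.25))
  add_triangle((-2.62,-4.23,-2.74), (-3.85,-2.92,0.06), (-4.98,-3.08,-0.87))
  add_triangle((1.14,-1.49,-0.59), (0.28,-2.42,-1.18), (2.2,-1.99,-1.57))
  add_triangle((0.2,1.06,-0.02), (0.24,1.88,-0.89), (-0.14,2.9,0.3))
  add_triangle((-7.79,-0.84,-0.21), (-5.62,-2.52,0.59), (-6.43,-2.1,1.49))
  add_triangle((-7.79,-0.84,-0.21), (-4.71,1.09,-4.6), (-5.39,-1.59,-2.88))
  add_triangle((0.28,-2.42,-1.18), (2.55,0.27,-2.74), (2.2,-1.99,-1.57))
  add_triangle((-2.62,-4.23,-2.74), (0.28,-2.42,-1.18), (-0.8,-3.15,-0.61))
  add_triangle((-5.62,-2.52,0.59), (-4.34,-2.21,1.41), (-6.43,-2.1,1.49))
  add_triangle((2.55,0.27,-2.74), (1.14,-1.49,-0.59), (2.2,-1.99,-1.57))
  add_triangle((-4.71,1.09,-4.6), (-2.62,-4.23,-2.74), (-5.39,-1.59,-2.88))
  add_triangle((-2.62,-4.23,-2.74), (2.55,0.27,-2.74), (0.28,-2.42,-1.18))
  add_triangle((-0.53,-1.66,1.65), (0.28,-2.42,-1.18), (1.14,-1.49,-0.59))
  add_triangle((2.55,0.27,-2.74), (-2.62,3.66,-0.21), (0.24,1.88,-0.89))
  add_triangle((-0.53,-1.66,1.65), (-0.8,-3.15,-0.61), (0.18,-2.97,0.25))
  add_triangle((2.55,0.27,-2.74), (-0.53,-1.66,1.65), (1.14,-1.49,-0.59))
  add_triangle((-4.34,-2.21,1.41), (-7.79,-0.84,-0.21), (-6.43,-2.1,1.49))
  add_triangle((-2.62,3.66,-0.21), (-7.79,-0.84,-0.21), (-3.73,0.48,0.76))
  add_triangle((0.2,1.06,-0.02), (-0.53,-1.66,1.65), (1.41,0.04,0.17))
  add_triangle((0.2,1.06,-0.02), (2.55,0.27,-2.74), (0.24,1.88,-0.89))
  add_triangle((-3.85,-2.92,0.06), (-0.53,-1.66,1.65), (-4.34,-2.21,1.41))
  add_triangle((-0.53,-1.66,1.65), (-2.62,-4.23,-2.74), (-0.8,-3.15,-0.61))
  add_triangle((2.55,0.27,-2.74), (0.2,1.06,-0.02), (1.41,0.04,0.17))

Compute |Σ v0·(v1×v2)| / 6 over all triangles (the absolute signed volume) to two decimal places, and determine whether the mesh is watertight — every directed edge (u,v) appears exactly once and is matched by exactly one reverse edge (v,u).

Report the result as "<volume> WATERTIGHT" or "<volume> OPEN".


132.67 OPEN

Per-triangle v0·(v1×v2)/6:
  t1: -0.2246
  t2: +1.0984
  t3: +10.5195
  t4: +2.9335
  t5: +3.6971
  t6: +0.9521
  t7: +19.9798
  t8: +14.1240
  t9: +9.3183
  t10: +1.1522
  t11: +2.3862
  t12: +1.2022
  t13: +2.0045
  t14: +1.7706
  t15: +5.0425
  t16: +0.5864
  t17: +0.7365
  t18: +7.7311
  t19: -0.3322
  t20: +2.6076
  t21: +0.3425
  t22: +0.1109
  t23: +2.7792
  t24: +11.5319
  t25: +1.6571
  t26: +1.4794
  t27: +0.9016
  t28: +0.0564
  t29: +9.4549
  t30: +4.3067
  t31: +0.9996
  t32: +1.3267
  t33: +1.0140
  t34: +0.3069
  t35: -0.9732
  t36: +4.5645
  t37: +0.4076
  t38: +0.4327
  t39: +2.2231
  t40: +1.7092
  t41: +0.7530
Σ = +132.6704 → |volume| = 132.67

Directed edges: 123 total; 9 unmatched, e.g. (-0.14,2.9,0.3)→(-2.62,3.66,-0.21) → open.
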